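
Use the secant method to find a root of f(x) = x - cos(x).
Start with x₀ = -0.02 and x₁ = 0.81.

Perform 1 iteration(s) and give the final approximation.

f(x) = x - cos(x)
x₀ = -0.02, x₁ = 0.81

Secant formula: x_{n+1} = x_n - f(x_n)(x_n - x_{n-1})/(f(x_n) - f(x_{n-1}))

Iteration 1:
  f(-0.020000) = -1.019800
  f(0.810000) = 0.120502
  x_2 = 0.810000 - 0.120502×(0.810000 - (-0.020000))/(0.120502 - (-1.019800))
       = 0.722290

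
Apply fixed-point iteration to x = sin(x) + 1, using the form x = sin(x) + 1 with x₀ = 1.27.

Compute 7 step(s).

Equation: x = sin(x) + 1
Fixed-point form: x = sin(x) + 1
x₀ = 1.27

x_1 = g(1.270000) = 1.955101
x_2 = g(1.955101) = 1.927059
x_3 = g(1.927059) = 1.937207
x_4 = g(1.937207) = 1.933619
x_5 = g(1.933619) = 1.934899
x_6 = g(1.934899) = 1.934444
x_7 = g(1.934444) = 1.934606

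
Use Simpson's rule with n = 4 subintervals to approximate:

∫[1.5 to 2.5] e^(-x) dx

f(x) = e^(-x)
a = 1.5, b = 2.5, n = 4
h = (b - a)/n = 0.250000

Simpson's rule: (h/3)[f(x₀) + 4f(x₁) + 2f(x₂) + ... + f(xₙ)]

x_0 = 1.5000, f(x_0) = 0.223130, coefficient = 1
x_1 = 1.7500, f(x_1) = 0.173774, coefficient = 4
x_2 = 2.0000, f(x_2) = 0.135335, coefficient = 2
x_3 = 2.2500, f(x_3) = 0.105399, coefficient = 4
x_4 = 2.5000, f(x_4) = 0.082085, coefficient = 1

I ≈ (0.250000/3) × 1.692578 = 0.141048
Exact value: 0.141045
Error: 0.000003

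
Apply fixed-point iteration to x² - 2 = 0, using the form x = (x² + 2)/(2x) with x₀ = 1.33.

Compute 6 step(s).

Equation: x² - 2 = 0
Fixed-point form: x = (x² + 2)/(2x)
x₀ = 1.33

x_1 = g(1.330000) = 1.416880
x_2 = g(1.416880) = 1.414216
x_3 = g(1.414216) = 1.414214
x_4 = g(1.414214) = 1.414214
x_5 = g(1.414214) = 1.414214
x_6 = g(1.414214) = 1.414214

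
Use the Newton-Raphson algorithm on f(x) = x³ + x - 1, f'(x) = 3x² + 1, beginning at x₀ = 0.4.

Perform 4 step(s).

f(x) = x³ + x - 1
f'(x) = 3x² + 1
x₀ = 0.4

Newton-Raphson formula: x_{n+1} = x_n - f(x_n)/f'(x_n)

Iteration 1:
  f(0.400000) = -0.536000
  f'(0.400000) = 1.480000
  x_1 = 0.400000 - (-0.536000)/1.480000 = 0.762162
Iteration 2:
  f(0.762162) = 0.204895
  f'(0.762162) = 2.742673
  x_2 = 0.762162 - 0.204895/2.742673 = 0.687456
Iteration 3:
  f(0.687456) = 0.012344
  f'(0.687456) = 2.417786
  x_3 = 0.687456 - 0.012344/2.417786 = 0.682350
Iteration 4:
  f(0.682350) = 0.000054
  f'(0.682350) = 2.396805
  x_4 = 0.682350 - 0.000054/2.396805 = 0.682328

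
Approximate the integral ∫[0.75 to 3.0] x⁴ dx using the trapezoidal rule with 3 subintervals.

f(x) = x⁴
a = 0.75, b = 3.0, n = 3
h = (b - a)/n = 0.750000

Trapezoidal rule: (h/2)[f(x₀) + 2f(x₁) + 2f(x₂) + ... + f(xₙ)]

x_0 = 0.7500, f(x_0) = 0.316406, coefficient = 1
x_1 = 1.5000, f(x_1) = 5.062500, coefficient = 2
x_2 = 2.2500, f(x_2) = 25.628906, coefficient = 2
x_3 = 3.0000, f(x_3) = 81.000000, coefficient = 1

I ≈ (0.750000/2) × 142.699219 = 53.512207
Exact value: 48.552539
Error: 4.959668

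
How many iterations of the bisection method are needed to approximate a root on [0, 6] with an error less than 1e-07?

We need (b-a)/2^n ≤ 1e-07
(6 - 0)/2^n ≤ 1e-07
6/2^n ≤ 1e-07
2^n ≥ 60000000
n ≥ log₂(60000000) = 25.84
n ≥ 26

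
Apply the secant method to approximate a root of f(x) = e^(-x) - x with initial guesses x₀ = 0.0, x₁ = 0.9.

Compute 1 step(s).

f(x) = e^(-x) - x
x₀ = 0.0, x₁ = 0.9

Secant formula: x_{n+1} = x_n - f(x_n)(x_n - x_{n-1})/(f(x_n) - f(x_{n-1}))

Iteration 1:
  f(0.000000) = 1.000000
  f(0.900000) = -0.493430
  x_2 = 0.900000 - (-0.493430)×(0.900000 - 0.000000)/(-0.493430 - 1.000000)
       = 0.602639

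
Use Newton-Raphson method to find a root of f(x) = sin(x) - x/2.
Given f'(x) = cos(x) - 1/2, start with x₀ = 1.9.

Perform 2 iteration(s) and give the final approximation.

f(x) = sin(x) - x/2
f'(x) = cos(x) - 1/2
x₀ = 1.9

Newton-Raphson formula: x_{n+1} = x_n - f(x_n)/f'(x_n)

Iteration 1:
  f(1.900000) = -0.003700
  f'(1.900000) = -0.823290
  x_1 = 1.900000 - (-0.003700)/(-0.823290) = 1.895506
Iteration 2:
  f(1.895506) = -0.000010
  f'(1.895506) = -0.819034
  x_2 = 1.895506 - (-0.000010)/(-0.819034) = 1.895494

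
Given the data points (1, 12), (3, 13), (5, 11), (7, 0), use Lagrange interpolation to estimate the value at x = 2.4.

Lagrange interpolation formula:
P(x) = Σ yᵢ × Lᵢ(x)
where Lᵢ(x) = Π_{j≠i} (x - xⱼ)/(xᵢ - xⱼ)

L_0(2.4) = (2.4 - 3)/(1 - 3) × (2.4 - 5)/(1 - 5) × (2.4 - 7)/(1 - 7) = 0.149500
L_1(2.4) = (2.4 - 1)/(3 - 1) × (2.4 - 5)/(3 - 5) × (2.4 - 7)/(3 - 7) = 1.046500
L_2(2.4) = (2.4 - 1)/(5 - 1) × (2.4 - 3)/(5 - 3) × (2.4 - 7)/(5 - 7) = -0.241500
L_3(2.4) = (2.4 - 1)/(7 - 1) × (2.4 - 3)/(7 - 3) × (2.4 - 5)/(7 - 5) = 0.045500

P(2.4) = 12×L_0(2.4) + 13×L_1(2.4) + 11×L_2(2.4) + 0×L_3(2.4)
P(2.4) = 12.742000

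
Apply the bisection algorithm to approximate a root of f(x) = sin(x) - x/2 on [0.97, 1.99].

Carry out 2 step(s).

f(x) = sin(x) - x/2
Initial interval: [0.97, 1.99]

Iteration 1:
  c_1 = (0.970000 + 1.990000)/2 = 1.480000
  f(c_1) = f(1.480000) = 0.255881
  f(a) × f(c) ≥ 0, new interval: [1.480000, 1.990000]
Iteration 2:
  c_2 = (1.480000 + 1.990000)/2 = 1.735000
  f(c_2) = f(1.735000) = 0.119049
  f(a) × f(c) ≥ 0, new interval: [1.735000, 1.990000]

After 2 iteration(s), the approximation is c_2 = 1.735000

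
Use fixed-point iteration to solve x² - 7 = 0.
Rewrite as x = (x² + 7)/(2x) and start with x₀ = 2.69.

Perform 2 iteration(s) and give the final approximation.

Equation: x² - 7 = 0
Fixed-point form: x = (x² + 7)/(2x)
x₀ = 2.69

x_1 = g(2.690000) = 2.646115
x_2 = g(2.646115) = 2.645751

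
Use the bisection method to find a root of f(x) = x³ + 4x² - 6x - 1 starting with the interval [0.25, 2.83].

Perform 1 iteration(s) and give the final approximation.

f(x) = x³ + 4x² - 6x - 1
Initial interval: [0.25, 2.83]

Iteration 1:
  c_1 = (0.250000 + 2.830000)/2 = 1.540000
  f(c_1) = f(1.540000) = 2.898664
  f(a) × f(c) < 0, new interval: [0.250000, 1.540000]

After 1 iteration(s), the approximation is c_1 = 1.540000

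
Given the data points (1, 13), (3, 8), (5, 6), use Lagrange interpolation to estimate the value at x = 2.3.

Lagrange interpolation formula:
P(x) = Σ yᵢ × Lᵢ(x)
where Lᵢ(x) = Π_{j≠i} (x - xⱼ)/(xᵢ - xⱼ)

L_0(2.3) = (2.3 - 3)/(1 - 3) × (2.3 - 5)/(1 - 5) = 0.236250
L_1(2.3) = (2.3 - 1)/(3 - 1) × (2.3 - 5)/(3 - 5) = 0.877500
L_2(2.3) = (2.3 - 1)/(5 - 1) × (2.3 - 3)/(5 - 3) = -0.113750

P(2.3) = 13×L_0(2.3) + 8×L_1(2.3) + 6×L_2(2.3)
P(2.3) = 9.408750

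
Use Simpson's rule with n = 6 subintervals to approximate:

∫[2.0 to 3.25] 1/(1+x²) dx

f(x) = 1/(1+x²)
a = 2.0, b = 3.25, n = 6
h = (b - a)/n = 0.208333

Simpson's rule: (h/3)[f(x₀) + 4f(x₁) + 2f(x₂) + ... + f(xₙ)]

x_0 = 2.0000, f(x_0) = 0.200000, coefficient = 1
x_1 = 2.2083, f(x_1) = 0.170162, coefficient = 4
x_2 = 2.4167, f(x_2) = 0.146193, coefficient = 2
x_3 = 2.6250, f(x_3) = 0.126733, coefficient = 4
x_4 = 2.8333, f(x_4) = 0.110769, coefficient = 2
x_5 = 3.0417, f(x_5) = 0.097544, coefficient = 4
x_6 = 3.2500, f(x_6) = 0.086486, coefficient = 1

I ≈ (0.208333/3) × 2.378169 = 0.165151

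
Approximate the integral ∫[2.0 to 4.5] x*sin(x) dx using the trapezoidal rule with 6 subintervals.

f(x) = x*sin(x)
a = 2.0, b = 4.5, n = 6
h = (b - a)/n = 0.416667

Trapezoidal rule: (h/2)[f(x₀) + 2f(x₁) + 2f(x₂) + ... + f(xₙ)]

x_0 = 2.0000, f(x_0) = 1.818595, coefficient = 1
x_1 = 2.4167, f(x_1) = 1.602443, coefficient = 2
x_2 = 2.8333, f(x_2) = 0.859635, coefficient = 2
x_3 = 3.2500, f(x_3) = -0.351634, coefficient = 2
x_4 = 3.6667, f(x_4) = -1.838016, coefficient = 2
x_5 = 4.0833, f(x_5) = -3.301716, coefficient = 2
x_6 = 4.5000, f(x_6) = -4.398886, coefficient = 1

I ≈ (0.416667/2) × -8.638867 = -1.799764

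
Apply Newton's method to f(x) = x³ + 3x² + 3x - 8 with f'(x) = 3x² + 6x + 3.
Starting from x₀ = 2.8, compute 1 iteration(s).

f(x) = x³ + 3x² + 3x - 8
f'(x) = 3x² + 6x + 3
x₀ = 2.8

Newton-Raphson formula: x_{n+1} = x_n - f(x_n)/f'(x_n)

Iteration 1:
  f(2.800000) = 45.872000
  f'(2.800000) = 43.320000
  x_1 = 2.800000 - 45.872000/43.320000 = 1.741090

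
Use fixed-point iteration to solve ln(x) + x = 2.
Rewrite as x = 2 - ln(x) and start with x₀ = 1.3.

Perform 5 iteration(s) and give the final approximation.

Equation: ln(x) + x = 2
Fixed-point form: x = 2 - ln(x)
x₀ = 1.3

x_1 = g(1.300000) = 1.737636
x_2 = g(1.737636) = 1.447475
x_3 = g(1.447475) = 1.630180
x_4 = g(1.630180) = 1.511310
x_5 = g(1.511310) = 1.587023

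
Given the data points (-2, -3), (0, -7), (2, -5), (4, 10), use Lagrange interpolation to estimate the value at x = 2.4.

Lagrange interpolation formula:
P(x) = Σ yᵢ × Lᵢ(x)
where Lᵢ(x) = Π_{j≠i} (x - xⱼ)/(xᵢ - xⱼ)

L_0(2.4) = (2.4 - 0)/(-2 - 0) × (2.4 - 2)/(-2 - 2) × (2.4 - 4)/(-2 - 4) = 0.032000
L_1(2.4) = (2.4 - (-2))/(0 - (-2)) × (2.4 - 2)/(0 - 2) × (2.4 - 4)/(0 - 4) = -0.176000
L_2(2.4) = (2.4 - (-2))/(2 - (-2)) × (2.4 - 0)/(2 - 0) × (2.4 - 4)/(2 - 4) = 1.056000
L_3(2.4) = (2.4 - (-2))/(4 - (-2)) × (2.4 - 0)/(4 - 0) × (2.4 - 2)/(4 - 2) = 0.088000

P(2.4) = (-3)×L_0(2.4) + (-7)×L_1(2.4) + (-5)×L_2(2.4) + 10×L_3(2.4)
P(2.4) = -3.264000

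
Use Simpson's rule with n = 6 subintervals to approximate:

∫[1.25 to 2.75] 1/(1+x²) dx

f(x) = 1/(1+x²)
a = 1.25, b = 2.75, n = 6
h = (b - a)/n = 0.250000

Simpson's rule: (h/3)[f(x₀) + 4f(x₁) + 2f(x₂) + ... + f(xₙ)]

x_0 = 1.2500, f(x_0) = 0.390244, coefficient = 1
x_1 = 1.5000, f(x_1) = 0.307692, coefficient = 4
x_2 = 1.7500, f(x_2) = 0.246154, coefficient = 2
x_3 = 2.0000, f(x_3) = 0.200000, coefficient = 4
x_4 = 2.2500, f(x_4) = 0.164948, coefficient = 2
x_5 = 2.5000, f(x_5) = 0.137931, coefficient = 4
x_6 = 2.7500, f(x_6) = 0.116788, coefficient = 1

I ≈ (0.250000/3) × 3.911730 = 0.325978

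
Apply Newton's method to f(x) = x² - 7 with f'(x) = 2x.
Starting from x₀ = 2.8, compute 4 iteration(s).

f(x) = x² - 7
f'(x) = 2x
x₀ = 2.8

Newton-Raphson formula: x_{n+1} = x_n - f(x_n)/f'(x_n)

Iteration 1:
  f(2.800000) = 0.840000
  f'(2.800000) = 5.600000
  x_1 = 2.800000 - 0.840000/5.600000 = 2.650000
Iteration 2:
  f(2.650000) = 0.022500
  f'(2.650000) = 5.300000
  x_2 = 2.650000 - 0.022500/5.300000 = 2.645755
Iteration 3:
  f(2.645755) = 0.000018
  f'(2.645755) = 5.291509
  x_3 = 2.645755 - 0.000018/5.291509 = 2.645751
Iteration 4:
  f(2.645751) = 0.000000
  f'(2.645751) = 5.291503
  x_4 = 2.645751 - 0.000000/5.291503 = 2.645751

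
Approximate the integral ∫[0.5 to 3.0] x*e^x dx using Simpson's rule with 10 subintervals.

f(x) = x*e^x
a = 0.5, b = 3.0, n = 10
h = (b - a)/n = 0.250000

Simpson's rule: (h/3)[f(x₀) + 4f(x₁) + 2f(x₂) + ... + f(xₙ)]

x_0 = 0.5000, f(x_0) = 0.824361, coefficient = 1
x_1 = 0.7500, f(x_1) = 1.587750, coefficient = 4
x_2 = 1.0000, f(x_2) = 2.718282, coefficient = 2
x_3 = 1.2500, f(x_3) = 4.362929, coefficient = 4
x_4 = 1.5000, f(x_4) = 6.722534, coefficient = 2
x_5 = 1.7500, f(x_5) = 10.070555, coefficient = 4
x_6 = 2.0000, f(x_6) = 14.778112, coefficient = 2
x_7 = 2.2500, f(x_7) = 21.347406, coefficient = 4
x_8 = 2.5000, f(x_8) = 30.456235, coefficient = 2
x_9 = 2.7500, f(x_9) = 43.017238, coefficient = 4
x_10 = 3.0000, f(x_10) = 60.256611, coefficient = 1

I ≈ (0.250000/3) × 491.974803 = 40.997900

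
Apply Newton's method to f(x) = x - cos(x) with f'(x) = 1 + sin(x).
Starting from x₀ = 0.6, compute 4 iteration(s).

f(x) = x - cos(x)
f'(x) = 1 + sin(x)
x₀ = 0.6

Newton-Raphson formula: x_{n+1} = x_n - f(x_n)/f'(x_n)

Iteration 1:
  f(0.600000) = -0.225336
  f'(0.600000) = 1.564642
  x_1 = 0.600000 - (-0.225336)/1.564642 = 0.744017
Iteration 2:
  f(0.744017) = 0.008264
  f'(0.744017) = 1.677249
  x_2 = 0.744017 - 0.008264/1.677249 = 0.739090
Iteration 3:
  f(0.739090) = 0.000009
  f'(0.739090) = 1.673616
  x_3 = 0.739090 - 0.000009/1.673616 = 0.739085
Iteration 4:
  f(0.739085) = 0.000000
  f'(0.739085) = 1.673612
  x_4 = 0.739085 - 0.000000/1.673612 = 0.739085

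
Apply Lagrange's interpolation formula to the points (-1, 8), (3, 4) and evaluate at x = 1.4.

Lagrange interpolation formula:
P(x) = Σ yᵢ × Lᵢ(x)
where Lᵢ(x) = Π_{j≠i} (x - xⱼ)/(xᵢ - xⱼ)

L_0(1.4) = (1.4 - 3)/(-1 - 3) = 0.400000
L_1(1.4) = (1.4 - (-1))/(3 - (-1)) = 0.600000

P(1.4) = 8×L_0(1.4) + 4×L_1(1.4)
P(1.4) = 5.600000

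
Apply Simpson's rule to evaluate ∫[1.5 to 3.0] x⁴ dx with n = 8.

f(x) = x⁴
a = 1.5, b = 3.0, n = 8
h = (b - a)/n = 0.187500

Simpson's rule: (h/3)[f(x₀) + 4f(x₁) + 2f(x₂) + ... + f(xₙ)]

x_0 = 1.5000, f(x_0) = 5.062500, coefficient = 1
x_1 = 1.6875, f(x_1) = 8.109146, coefficient = 4
x_2 = 1.8750, f(x_2) = 12.359619, coefficient = 2
x_3 = 2.0625, f(x_3) = 18.095718, coefficient = 4
x_4 = 2.2500, f(x_4) = 25.628906, coefficient = 2
x_5 = 2.4375, f(x_5) = 35.300308, coefficient = 4
x_6 = 2.6250, f(x_6) = 47.480713, coefficient = 2
x_7 = 2.8125, f(x_7) = 62.570572, coefficient = 4
x_8 = 3.0000, f(x_8) = 81.000000, coefficient = 1

I ≈ (0.187500/3) × 753.303955 = 47.081497
Exact value: 47.081250
Error: 0.000247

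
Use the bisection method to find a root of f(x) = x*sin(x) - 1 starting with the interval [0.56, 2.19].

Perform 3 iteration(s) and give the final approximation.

f(x) = x*sin(x) - 1
Initial interval: [0.56, 2.19]

Iteration 1:
  c_1 = (0.560000 + 2.190000)/2 = 1.375000
  f(c_1) = f(1.375000) = 0.348728
  f(a) × f(c) < 0, new interval: [0.560000, 1.375000]
Iteration 2:
  c_2 = (0.560000 + 1.375000)/2 = 0.967500
  f(c_2) = f(0.967500) = -0.203293
  f(a) × f(c) ≥ 0, new interval: [0.967500, 1.375000]
Iteration 3:
  c_3 = (0.967500 + 1.375000)/2 = 1.171250
  f(c_3) = f(1.171250) = 0.079000
  f(a) × f(c) < 0, new interval: [0.967500, 1.171250]

After 3 iteration(s), the approximation is c_3 = 1.171250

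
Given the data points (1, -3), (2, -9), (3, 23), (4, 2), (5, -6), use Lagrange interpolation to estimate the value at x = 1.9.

Lagrange interpolation formula:
P(x) = Σ yᵢ × Lᵢ(x)
where Lᵢ(x) = Π_{j≠i} (x - xⱼ)/(xᵢ - xⱼ)

L_0(1.9) = (1.9 - 2)/(1 - 2) × (1.9 - 3)/(1 - 3) × (1.9 - 4)/(1 - 4) × (1.9 - 5)/(1 - 5) = 0.029838
L_1(1.9) = (1.9 - 1)/(2 - 1) × (1.9 - 3)/(2 - 3) × (1.9 - 4)/(2 - 4) × (1.9 - 5)/(2 - 5) = 1.074150
L_2(1.9) = (1.9 - 1)/(3 - 1) × (1.9 - 2)/(3 - 2) × (1.9 - 4)/(3 - 4) × (1.9 - 5)/(3 - 5) = -0.146475
L_3(1.9) = (1.9 - 1)/(4 - 1) × (1.9 - 2)/(4 - 2) × (1.9 - 3)/(4 - 3) × (1.9 - 5)/(4 - 5) = 0.051150
L_4(1.9) = (1.9 - 1)/(5 - 1) × (1.9 - 2)/(5 - 2) × (1.9 - 3)/(5 - 3) × (1.9 - 4)/(5 - 4) = -0.008663

P(1.9) = (-3)×L_0(1.9) + (-9)×L_1(1.9) + 23×L_2(1.9) + 2×L_3(1.9) + (-6)×L_4(1.9)
P(1.9) = -12.971513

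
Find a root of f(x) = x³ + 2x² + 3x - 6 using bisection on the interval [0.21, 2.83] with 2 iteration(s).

f(x) = x³ + 2x² + 3x - 6
Initial interval: [0.21, 2.83]

Iteration 1:
  c_1 = (0.210000 + 2.830000)/2 = 1.520000
  f(c_1) = f(1.520000) = 6.692608
  f(a) × f(c) < 0, new interval: [0.210000, 1.520000]
Iteration 2:
  c_2 = (0.210000 + 1.520000)/2 = 0.865000
  f(c_2) = f(0.865000) = -1.261335
  f(a) × f(c) ≥ 0, new interval: [0.865000, 1.520000]

After 2 iteration(s), the approximation is c_2 = 0.865000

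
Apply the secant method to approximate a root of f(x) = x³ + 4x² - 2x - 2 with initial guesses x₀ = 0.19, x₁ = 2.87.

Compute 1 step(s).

f(x) = x³ + 4x² - 2x - 2
x₀ = 0.19, x₁ = 2.87

Secant formula: x_{n+1} = x_n - f(x_n)(x_n - x_{n-1})/(f(x_n) - f(x_{n-1}))

Iteration 1:
  f(0.190000) = -2.228741
  f(2.870000) = 48.847503
  x_2 = 2.870000 - 48.847503×(2.870000 - 0.190000)/(48.847503 - (-2.228741))
       = 0.306943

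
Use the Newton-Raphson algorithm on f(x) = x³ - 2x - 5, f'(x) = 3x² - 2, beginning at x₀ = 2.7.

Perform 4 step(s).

f(x) = x³ - 2x - 5
f'(x) = 3x² - 2
x₀ = 2.7

Newton-Raphson formula: x_{n+1} = x_n - f(x_n)/f'(x_n)

Iteration 1:
  f(2.700000) = 9.283000
  f'(2.700000) = 19.870000
  x_1 = 2.700000 - 9.283000/19.870000 = 2.232813
Iteration 2:
  f(2.232813) = 1.665964
  f'(2.232813) = 12.956366
  x_2 = 2.232813 - 1.665964/12.956366 = 2.104231
Iteration 3:
  f(2.104231) = 0.108623
  f'(2.104231) = 11.283360
  x_3 = 2.104231 - 0.108623/11.283360 = 2.094604
Iteration 4:
  f(2.094604) = 0.000584
  f'(2.094604) = 11.162095
  x_4 = 2.094604 - 0.000584/11.162095 = 2.094551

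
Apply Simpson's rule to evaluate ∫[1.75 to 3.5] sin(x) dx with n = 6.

f(x) = sin(x)
a = 1.75, b = 3.5, n = 6
h = (b - a)/n = 0.291667

Simpson's rule: (h/3)[f(x₀) + 4f(x₁) + 2f(x₂) + ... + f(xₙ)]

x_0 = 1.7500, f(x_0) = 0.983986, coefficient = 1
x_1 = 2.0417, f(x_1) = 0.891174, coefficient = 4
x_2 = 2.3333, f(x_2) = 0.723086, coefficient = 2
x_3 = 2.6250, f(x_3) = 0.493920, coefficient = 4
x_4 = 2.9167, f(x_4) = 0.223034, coefficient = 2
x_5 = 3.2083, f(x_5) = -0.066691, coefficient = 4
x_6 = 3.5000, f(x_6) = -0.350783, coefficient = 1

I ≈ (0.291667/3) × 7.799055 = 0.758241
Exact value: 0.758211
Error: 0.000031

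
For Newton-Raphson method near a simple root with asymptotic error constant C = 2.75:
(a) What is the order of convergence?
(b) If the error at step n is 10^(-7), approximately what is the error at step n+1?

(a) Newton-Raphson has quadratic (order 2) convergence near simple roots.
    This means |e_{n+1}| ≈ C|e_n|².

(b) With |e_n| = 10^(-7) and C = 2.75:
    |e_{n+1}| ≈ 2.75 × (10^(-7))² = 2.75 × 10^(-14)

(a) 2 (quadratic); (b) |e_{n+1}| ≈ 2.750e-14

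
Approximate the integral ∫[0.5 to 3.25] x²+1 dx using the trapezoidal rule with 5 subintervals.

f(x) = x²+1
a = 0.5, b = 3.25, n = 5
h = (b - a)/n = 0.550000

Trapezoidal rule: (h/2)[f(x₀) + 2f(x₁) + 2f(x₂) + ... + f(xₙ)]

x_0 = 0.5000, f(x_0) = 1.250000, coefficient = 1
x_1 = 1.0500, f(x_1) = 2.102500, coefficient = 2
x_2 = 1.6000, f(x_2) = 3.560000, coefficient = 2
x_3 = 2.1500, f(x_3) = 5.622500, coefficient = 2
x_4 = 2.7000, f(x_4) = 8.290000, coefficient = 2
x_5 = 3.2500, f(x_5) = 11.562500, coefficient = 1

I ≈ (0.550000/2) × 51.962500 = 14.289688
Exact value: 14.151042
Error: 0.138646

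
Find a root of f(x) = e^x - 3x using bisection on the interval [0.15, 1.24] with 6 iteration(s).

f(x) = e^x - 3x
Initial interval: [0.15, 1.24]

Iteration 1:
  c_1 = (0.150000 + 1.240000)/2 = 0.695000
  f(c_1) = f(0.695000) = -0.081291
  f(a) × f(c) < 0, new interval: [0.150000, 0.695000]
Iteration 2:
  c_2 = (0.150000 + 0.695000)/2 = 0.422500
  f(c_2) = f(0.422500) = 0.258271
  f(a) × f(c) ≥ 0, new interval: [0.422500, 0.695000]
Iteration 3:
  c_3 = (0.422500 + 0.695000)/2 = 0.558750
  f(c_3) = f(0.558750) = 0.072236
  f(a) × f(c) ≥ 0, new interval: [0.558750, 0.695000]
Iteration 4:
  c_4 = (0.558750 + 0.695000)/2 = 0.626875
  f(c_4) = f(0.626875) = -0.008873
  f(a) × f(c) < 0, new interval: [0.558750, 0.626875]
Iteration 5:
  c_5 = (0.558750 + 0.626875)/2 = 0.592812
  f(c_5) = f(0.592812) = 0.030632
  f(a) × f(c) ≥ 0, new interval: [0.592812, 0.626875]
Iteration 6:
  c_6 = (0.592812 + 0.626875)/2 = 0.609844
  f(c_6) = f(0.609844) = 0.010613
  f(a) × f(c) ≥ 0, new interval: [0.609844, 0.626875]

After 6 iteration(s), the approximation is c_6 = 0.609844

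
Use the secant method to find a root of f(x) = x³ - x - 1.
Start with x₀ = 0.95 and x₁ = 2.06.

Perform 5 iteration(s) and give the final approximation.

f(x) = x³ - x - 1
x₀ = 0.95, x₁ = 2.06

Secant formula: x_{n+1} = x_n - f(x_n)(x_n - x_{n-1})/(f(x_n) - f(x_{n-1}))

Iteration 1:
  f(0.950000) = -1.092625
  f(2.060000) = 5.681816
  x_2 = 2.060000 - 5.681816×(2.060000 - 0.950000)/(5.681816 - (-1.092625))
       = 1.129028
Iteration 2:
  f(2.060000) = 5.681816
  f(1.129028) = -0.689852
  x_3 = 1.129028 - (-0.689852)×(1.129028 - 2.060000)/(-0.689852 - 5.681816)
       = 1.229823
Iteration 3:
  f(1.129028) = -0.689852
  f(1.229823) = -0.369759
  x_4 = 1.229823 - (-0.369759)×(1.229823 - 1.129028)/(-0.369759 - (-0.689852))
       = 1.346258
Iteration 4:
  f(1.229823) = -0.369759
  f(1.346258) = 0.093714
  x_5 = 1.346258 - 0.093714×(1.346258 - 1.229823)/(0.093714 - (-0.369759))
       = 1.322715
Iteration 5:
  f(1.346258) = 0.093714
  f(1.322715) = -0.008527
  x_6 = 1.322715 - (-0.008527)×(1.322715 - 1.346258)/(-0.008527 - 0.093714)
       = 1.324678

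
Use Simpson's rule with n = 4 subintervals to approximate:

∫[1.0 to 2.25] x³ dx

f(x) = x³
a = 1.0, b = 2.25, n = 4
h = (b - a)/n = 0.312500

Simpson's rule: (h/3)[f(x₀) + 4f(x₁) + 2f(x₂) + ... + f(xₙ)]

x_0 = 1.0000, f(x_0) = 1.000000, coefficient = 1
x_1 = 1.3125, f(x_1) = 2.260986, coefficient = 4
x_2 = 1.6250, f(x_2) = 4.291016, coefficient = 2
x_3 = 1.9375, f(x_3) = 7.273193, coefficient = 4
x_4 = 2.2500, f(x_4) = 11.390625, coefficient = 1

I ≈ (0.312500/3) × 59.109375 = 6.157227
Exact value: 6.157227
Error: 0.000000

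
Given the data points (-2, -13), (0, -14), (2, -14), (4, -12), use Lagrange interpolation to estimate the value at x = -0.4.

Lagrange interpolation formula:
P(x) = Σ yᵢ × Lᵢ(x)
where Lᵢ(x) = Π_{j≠i} (x - xⱼ)/(xᵢ - xⱼ)

L_0(-0.4) = (-0.4 - 0)/(-2 - 0) × (-0.4 - 2)/(-2 - 2) × (-0.4 - 4)/(-2 - 4) = 0.088000
L_1(-0.4) = (-0.4 - (-2))/(0 - (-2)) × (-0.4 - 2)/(0 - 2) × (-0.4 - 4)/(0 - 4) = 1.056000
L_2(-0.4) = (-0.4 - (-2))/(2 - (-2)) × (-0.4 - 0)/(2 - 0) × (-0.4 - 4)/(2 - 4) = -0.176000
L_3(-0.4) = (-0.4 - (-2))/(4 - (-2)) × (-0.4 - 0)/(4 - 0) × (-0.4 - 2)/(4 - 2) = 0.032000

P(-0.4) = (-13)×L_0(-0.4) + (-14)×L_1(-0.4) + (-14)×L_2(-0.4) + (-12)×L_3(-0.4)
P(-0.4) = -13.848000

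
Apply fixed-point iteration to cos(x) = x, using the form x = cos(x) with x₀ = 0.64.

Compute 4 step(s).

Equation: cos(x) = x
Fixed-point form: x = cos(x)
x₀ = 0.64

x_1 = g(0.640000) = 0.802096
x_2 = g(0.802096) = 0.695202
x_3 = g(0.695202) = 0.767924
x_4 = g(0.767924) = 0.719354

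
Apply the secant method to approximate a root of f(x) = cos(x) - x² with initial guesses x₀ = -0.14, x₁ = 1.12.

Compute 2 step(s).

f(x) = cos(x) - x²
x₀ = -0.14, x₁ = 1.12

Secant formula: x_{n+1} = x_n - f(x_n)(x_n - x_{n-1})/(f(x_n) - f(x_{n-1}))

Iteration 1:
  f(-0.140000) = 0.970616
  f(1.120000) = -0.818718
  x_2 = 1.120000 - (-0.818718)×(1.120000 - (-0.140000))/(-0.818718 - 0.970616)
       = 0.543481
Iteration 2:
  f(1.120000) = -0.818718
  f(0.543481) = 0.560542
  x_3 = 0.543481 - 0.560542×(0.543481 - 1.120000)/(0.560542 - (-0.818718))
       = 0.777783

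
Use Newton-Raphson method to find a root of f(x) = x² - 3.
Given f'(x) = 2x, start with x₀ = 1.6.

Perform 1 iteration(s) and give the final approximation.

f(x) = x² - 3
f'(x) = 2x
x₀ = 1.6

Newton-Raphson formula: x_{n+1} = x_n - f(x_n)/f'(x_n)

Iteration 1:
  f(1.600000) = -0.440000
  f'(1.600000) = 3.200000
  x_1 = 1.600000 - (-0.440000)/3.200000 = 1.737500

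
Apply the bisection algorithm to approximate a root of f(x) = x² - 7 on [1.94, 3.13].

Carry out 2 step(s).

f(x) = x² - 7
Initial interval: [1.94, 3.13]

Iteration 1:
  c_1 = (1.940000 + 3.130000)/2 = 2.535000
  f(c_1) = f(2.535000) = -0.573775
  f(a) × f(c) ≥ 0, new interval: [2.535000, 3.130000]
Iteration 2:
  c_2 = (2.535000 + 3.130000)/2 = 2.832500
  f(c_2) = f(2.832500) = 1.023056
  f(a) × f(c) < 0, new interval: [2.535000, 2.832500]

After 2 iteration(s), the approximation is c_2 = 2.832500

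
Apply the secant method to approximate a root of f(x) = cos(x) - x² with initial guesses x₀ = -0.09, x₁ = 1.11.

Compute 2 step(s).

f(x) = cos(x) - x²
x₀ = -0.09, x₁ = 1.11

Secant formula: x_{n+1} = x_n - f(x_n)(x_n - x_{n-1})/(f(x_n) - f(x_{n-1}))

Iteration 1:
  f(-0.090000) = 0.987853
  f(1.110000) = -0.787438
  x_2 = 1.110000 - (-0.787438)×(1.110000 - (-0.090000))/(-0.787438 - 0.987853)
       = 0.577735
Iteration 2:
  f(1.110000) = -0.787438
  f(0.577735) = 0.503925
  x_3 = 0.577735 - 0.503925×(0.577735 - 1.110000)/(0.503925 - (-0.787438))
       = 0.785439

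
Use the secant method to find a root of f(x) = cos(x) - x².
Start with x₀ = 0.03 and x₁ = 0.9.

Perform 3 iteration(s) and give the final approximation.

f(x) = cos(x) - x²
x₀ = 0.03, x₁ = 0.9

Secant formula: x_{n+1} = x_n - f(x_n)(x_n - x_{n-1})/(f(x_n) - f(x_{n-1}))

Iteration 1:
  f(0.030000) = 0.998650
  f(0.900000) = -0.188390
  x_2 = 0.900000 - (-0.188390)×(0.900000 - 0.030000)/(-0.188390 - 0.998650)
       = 0.761926
Iteration 2:
  f(0.900000) = -0.188390
  f(0.761926) = 0.142976
  x_3 = 0.761926 - 0.142976×(0.761926 - 0.900000)/(0.142976 - (-0.188390))
       = 0.821502
Iteration 3:
  f(0.761926) = 0.142976
  f(0.821502) = 0.006258
  x_4 = 0.821502 - 0.006258×(0.821502 - 0.761926)/(0.006258 - 0.142976)
       = 0.824228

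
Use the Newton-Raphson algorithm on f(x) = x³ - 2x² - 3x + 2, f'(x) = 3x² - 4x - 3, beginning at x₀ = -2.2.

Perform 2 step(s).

f(x) = x³ - 2x² - 3x + 2
f'(x) = 3x² - 4x - 3
x₀ = -2.2

Newton-Raphson formula: x_{n+1} = x_n - f(x_n)/f'(x_n)

Iteration 1:
  f(-2.200000) = -11.728000
  f'(-2.200000) = 20.320000
  x_1 = -2.200000 - (-11.728000)/20.320000 = -1.622835
Iteration 2:
  f(-1.622835) = -2.672565
  f'(-1.622835) = 11.392115
  x_2 = -1.622835 - (-2.672565)/11.392115 = -1.388237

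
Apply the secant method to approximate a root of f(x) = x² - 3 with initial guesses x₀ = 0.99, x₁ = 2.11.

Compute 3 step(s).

f(x) = x² - 3
x₀ = 0.99, x₁ = 2.11

Secant formula: x_{n+1} = x_n - f(x_n)(x_n - x_{n-1})/(f(x_n) - f(x_{n-1}))

Iteration 1:
  f(0.990000) = -2.019900
  f(2.110000) = 1.452100
  x_2 = 2.110000 - 1.452100×(2.110000 - 0.990000)/(1.452100 - (-2.019900))
       = 1.641581
Iteration 2:
  f(2.110000) = 1.452100
  f(1.641581) = -0.305213
  x_3 = 1.641581 - (-0.305213)×(1.641581 - 2.110000)/(-0.305213 - 1.452100)
       = 1.722936
Iteration 3:
  f(1.641581) = -0.305213
  f(1.722936) = -0.031490
  x_4 = 1.722936 - (-0.031490)×(1.722936 - 1.641581)/(-0.031490 - (-0.305213))
       = 1.732296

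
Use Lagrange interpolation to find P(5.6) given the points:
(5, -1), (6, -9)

Lagrange interpolation formula:
P(x) = Σ yᵢ × Lᵢ(x)
where Lᵢ(x) = Π_{j≠i} (x - xⱼ)/(xᵢ - xⱼ)

L_0(5.6) = (5.6 - 6)/(5 - 6) = 0.400000
L_1(5.6) = (5.6 - 5)/(6 - 5) = 0.600000

P(5.6) = (-1)×L_0(5.6) + (-9)×L_1(5.6)
P(5.6) = -5.800000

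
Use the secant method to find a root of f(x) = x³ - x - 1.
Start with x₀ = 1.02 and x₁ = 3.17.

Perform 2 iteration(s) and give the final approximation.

f(x) = x³ - x - 1
x₀ = 1.02, x₁ = 3.17

Secant formula: x_{n+1} = x_n - f(x_n)(x_n - x_{n-1})/(f(x_n) - f(x_{n-1}))

Iteration 1:
  f(1.020000) = -0.958792
  f(3.170000) = 27.685013
  x_2 = 3.170000 - 27.685013×(3.170000 - 1.020000)/(27.685013 - (-0.958792))
       = 1.091967
Iteration 2:
  f(3.170000) = 27.685013
  f(1.091967) = -0.789915
  x_3 = 1.091967 - (-0.789915)×(1.091967 - 3.170000)/(-0.789915 - 27.685013)
       = 1.149613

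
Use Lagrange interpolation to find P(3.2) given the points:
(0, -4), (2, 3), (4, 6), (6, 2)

Lagrange interpolation formula:
P(x) = Σ yᵢ × Lᵢ(x)
where Lᵢ(x) = Π_{j≠i} (x - xⱼ)/(xᵢ - xⱼ)

L_0(3.2) = (3.2 - 2)/(0 - 2) × (3.2 - 4)/(0 - 4) × (3.2 - 6)/(0 - 6) = -0.056000
L_1(3.2) = (3.2 - 0)/(2 - 0) × (3.2 - 4)/(2 - 4) × (3.2 - 6)/(2 - 6) = 0.448000
L_2(3.2) = (3.2 - 0)/(4 - 0) × (3.2 - 2)/(4 - 2) × (3.2 - 6)/(4 - 6) = 0.672000
L_3(3.2) = (3.2 - 0)/(6 - 0) × (3.2 - 2)/(6 - 2) × (3.2 - 4)/(6 - 4) = -0.064000

P(3.2) = (-4)×L_0(3.2) + 3×L_1(3.2) + 6×L_2(3.2) + 2×L_3(3.2)
P(3.2) = 5.472000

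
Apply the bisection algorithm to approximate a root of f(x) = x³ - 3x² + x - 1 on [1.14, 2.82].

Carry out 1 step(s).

f(x) = x³ - 3x² + x - 1
Initial interval: [1.14, 2.82]

Iteration 1:
  c_1 = (1.140000 + 2.820000)/2 = 1.980000
  f(c_1) = f(1.980000) = -3.018808
  f(a) × f(c) ≥ 0, new interval: [1.980000, 2.820000]

After 1 iteration(s), the approximation is c_1 = 1.980000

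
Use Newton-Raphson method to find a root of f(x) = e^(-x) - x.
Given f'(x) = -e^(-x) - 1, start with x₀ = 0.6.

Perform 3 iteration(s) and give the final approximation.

f(x) = e^(-x) - x
f'(x) = -e^(-x) - 1
x₀ = 0.6

Newton-Raphson formula: x_{n+1} = x_n - f(x_n)/f'(x_n)

Iteration 1:
  f(0.600000) = -0.051188
  f'(0.600000) = -1.548812
  x_1 = 0.600000 - (-0.051188)/(-1.548812) = 0.566950
Iteration 2:
  f(0.566950) = 0.000303
  f'(0.566950) = -1.567253
  x_2 = 0.566950 - 0.000303/(-1.567253) = 0.567143
Iteration 3:
  f(0.567143) = 0.000000
  f'(0.567143) = -1.567143
  x_3 = 0.567143 - 0.000000/(-1.567143) = 0.567143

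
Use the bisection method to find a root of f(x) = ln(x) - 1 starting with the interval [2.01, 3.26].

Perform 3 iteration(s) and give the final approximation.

f(x) = ln(x) - 1
Initial interval: [2.01, 3.26]

Iteration 1:
  c_1 = (2.010000 + 3.260000)/2 = 2.635000
  f(c_1) = f(2.635000) = -0.031117
  f(a) × f(c) ≥ 0, new interval: [2.635000, 3.260000]
Iteration 2:
  c_2 = (2.635000 + 3.260000)/2 = 2.947500
  f(c_2) = f(2.947500) = 0.080957
  f(a) × f(c) < 0, new interval: [2.635000, 2.947500]
Iteration 3:
  c_3 = (2.635000 + 2.947500)/2 = 2.791250
  f(c_3) = f(2.791250) = 0.026490
  f(a) × f(c) < 0, new interval: [2.635000, 2.791250]

After 3 iteration(s), the approximation is c_3 = 2.791250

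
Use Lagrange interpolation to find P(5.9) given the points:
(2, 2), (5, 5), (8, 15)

Lagrange interpolation formula:
P(x) = Σ yᵢ × Lᵢ(x)
where Lᵢ(x) = Π_{j≠i} (x - xⱼ)/(xᵢ - xⱼ)

L_0(5.9) = (5.9 - 5)/(2 - 5) × (5.9 - 8)/(2 - 8) = -0.105000
L_1(5.9) = (5.9 - 2)/(5 - 2) × (5.9 - 8)/(5 - 8) = 0.910000
L_2(5.9) = (5.9 - 2)/(8 - 2) × (5.9 - 5)/(8 - 5) = 0.195000

P(5.9) = 2×L_0(5.9) + 5×L_1(5.9) + 15×L_2(5.9)
P(5.9) = 7.265000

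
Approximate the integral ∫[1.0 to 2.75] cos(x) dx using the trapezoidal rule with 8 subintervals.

f(x) = cos(x)
a = 1.0, b = 2.75, n = 8
h = (b - a)/n = 0.218750

Trapezoidal rule: (h/2)[f(x₀) + 2f(x₁) + 2f(x₂) + ... + f(xₙ)]

x_0 = 1.0000, f(x_0) = 0.540302, coefficient = 1
x_1 = 1.2188, f(x_1) = 0.344819, coefficient = 2
x_2 = 1.4375, f(x_2) = 0.132902, coefficient = 2
x_3 = 1.6562, f(x_3) = -0.085350, coefficient = 2
x_4 = 1.8750, f(x_4) = -0.299534, coefficient = 2
x_5 = 2.0938, f(x_5) = -0.499441, coefficient = 2
x_6 = 2.3125, f(x_6) = -0.675545, coefficient = 2
x_7 = 2.5312, f(x_7) = -0.819452, coefficient = 2
x_8 = 2.7500, f(x_8) = -0.924302, coefficient = 1

I ≈ (0.218750/2) × -4.187200 = -0.457975
Exact value: -0.459810
Error: 0.001835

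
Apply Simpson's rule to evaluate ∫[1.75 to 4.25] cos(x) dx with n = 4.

f(x) = cos(x)
a = 1.75, b = 4.25, n = 4
h = (b - a)/n = 0.625000

Simpson's rule: (h/3)[f(x₀) + 4f(x₁) + 2f(x₂) + ... + f(xₙ)]

x_0 = 1.7500, f(x_0) = -0.178246, coefficient = 1
x_1 = 2.3750, f(x_1) = -0.720278, coefficient = 4
x_2 = 3.0000, f(x_2) = -0.989992, coefficient = 2
x_3 = 3.6250, f(x_3) = -0.885416, coefficient = 4
x_4 = 4.2500, f(x_4) = -0.446087, coefficient = 1

I ≈ (0.625000/3) × -9.027098 = -1.880645
Exact value: -1.878975
Error: 0.001670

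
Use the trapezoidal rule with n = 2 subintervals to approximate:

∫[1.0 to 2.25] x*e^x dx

f(x) = x*e^x
a = 1.0, b = 2.25, n = 2
h = (b - a)/n = 0.625000

Trapezoidal rule: (h/2)[f(x₀) + 2f(x₁) + 2f(x₂) + ... + f(xₙ)]

x_0 = 1.0000, f(x_0) = 2.718282, coefficient = 1
x_1 = 1.6250, f(x_1) = 8.252431, coefficient = 2
x_2 = 2.2500, f(x_2) = 21.347406, coefficient = 1

I ≈ (0.625000/2) × 40.570549 = 12.678297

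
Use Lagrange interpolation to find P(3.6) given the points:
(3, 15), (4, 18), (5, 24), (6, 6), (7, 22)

Lagrange interpolation formula:
P(x) = Σ yᵢ × Lᵢ(x)
where Lᵢ(x) = Π_{j≠i} (x - xⱼ)/(xᵢ - xⱼ)

L_0(3.6) = (3.6 - 4)/(3 - 4) × (3.6 - 5)/(3 - 5) × (3.6 - 6)/(3 - 6) × (3.6 - 7)/(3 - 7) = 0.190400
L_1(3.6) = (3.6 - 3)/(4 - 3) × (3.6 - 5)/(4 - 5) × (3.6 - 6)/(4 - 6) × (3.6 - 7)/(4 - 7) = 1.142400
L_2(3.6) = (3.6 - 3)/(5 - 3) × (3.6 - 4)/(5 - 4) × (3.6 - 6)/(5 - 6) × (3.6 - 7)/(5 - 7) = -0.489600
L_3(3.6) = (3.6 - 3)/(6 - 3) × (3.6 - 4)/(6 - 4) × (3.6 - 5)/(6 - 5) × (3.6 - 7)/(6 - 7) = 0.190400
L_4(3.6) = (3.6 - 3)/(7 - 3) × (3.6 - 4)/(7 - 4) × (3.6 - 5)/(7 - 5) × (3.6 - 6)/(7 - 6) = -0.033600

P(3.6) = 15×L_0(3.6) + 18×L_1(3.6) + 24×L_2(3.6) + 6×L_3(3.6) + 22×L_4(3.6)
P(3.6) = 12.072000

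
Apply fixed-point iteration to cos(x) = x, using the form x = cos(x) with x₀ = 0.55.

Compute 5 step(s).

Equation: cos(x) = x
Fixed-point form: x = cos(x)
x₀ = 0.55

x_1 = g(0.550000) = 0.852525
x_2 = g(0.852525) = 0.658084
x_3 = g(0.658084) = 0.791165
x_4 = g(0.791165) = 0.703017
x_5 = g(0.703017) = 0.762895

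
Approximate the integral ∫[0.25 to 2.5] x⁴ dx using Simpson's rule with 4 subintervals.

f(x) = x⁴
a = 0.25, b = 2.5, n = 4
h = (b - a)/n = 0.562500

Simpson's rule: (h/3)[f(x₀) + 4f(x₁) + 2f(x₂) + ... + f(xₙ)]

x_0 = 0.2500, f(x_0) = 0.003906, coefficient = 1
x_1 = 0.8125, f(x_1) = 0.435806, coefficient = 4
x_2 = 1.3750, f(x_2) = 3.574463, coefficient = 2
x_3 = 1.9375, f(x_3) = 14.091812, coefficient = 4
x_4 = 2.5000, f(x_4) = 39.062500, coefficient = 1

I ≈ (0.562500/3) × 104.325806 = 19.561089
Exact value: 19.531055
Error: 0.030034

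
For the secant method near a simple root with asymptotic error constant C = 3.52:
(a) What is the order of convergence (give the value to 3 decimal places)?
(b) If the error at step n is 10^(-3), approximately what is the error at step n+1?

(a) Secant method has superlinear convergence with order φ = (1+√5)/2 ≈ 1.618.
    This means |e_{n+1}| ≈ C|e_n|^1.618.

(b) With |e_n| = 10^(-3) and C = 3.52:
    |e_{n+1}| ≈ 3.52 × (10^(-3))^1.618 = 3.52 × 10^(-4.85)

(a) ≈ 1.618 (golden ratio); (b) |e_{n+1}| ≈ 4.925e-05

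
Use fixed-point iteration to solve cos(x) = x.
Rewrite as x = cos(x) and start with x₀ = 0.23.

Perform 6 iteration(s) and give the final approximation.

Equation: cos(x) = x
Fixed-point form: x = cos(x)
x₀ = 0.23

x_1 = g(0.230000) = 0.973666
x_2 = g(0.973666) = 0.562271
x_3 = g(0.562271) = 0.846046
x_4 = g(0.846046) = 0.662948
x_5 = g(0.662948) = 0.788181
x_6 = g(0.788181) = 0.705136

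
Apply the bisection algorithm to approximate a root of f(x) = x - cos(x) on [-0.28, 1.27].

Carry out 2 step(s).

f(x) = x - cos(x)
Initial interval: [-0.28, 1.27]

Iteration 1:
  c_1 = (-0.280000 + 1.270000)/2 = 0.495000
  f(c_1) = f(0.495000) = -0.384969
  f(a) × f(c) ≥ 0, new interval: [0.495000, 1.270000]
Iteration 2:
  c_2 = (0.495000 + 1.270000)/2 = 0.882500
  f(c_2) = f(0.882500) = 0.247278
  f(a) × f(c) < 0, new interval: [0.495000, 0.882500]

After 2 iteration(s), the approximation is c_2 = 0.882500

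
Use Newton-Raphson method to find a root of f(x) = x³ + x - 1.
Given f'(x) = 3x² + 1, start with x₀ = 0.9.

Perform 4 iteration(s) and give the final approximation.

f(x) = x³ + x - 1
f'(x) = 3x² + 1
x₀ = 0.9

Newton-Raphson formula: x_{n+1} = x_n - f(x_n)/f'(x_n)

Iteration 1:
  f(0.900000) = 0.629000
  f'(0.900000) = 3.430000
  x_1 = 0.900000 - 0.629000/3.430000 = 0.716618
Iteration 2:
  f(0.716618) = 0.084631
  f'(0.716618) = 2.540624
  x_2 = 0.716618 - 0.084631/2.540624 = 0.683307
Iteration 3:
  f(0.683307) = 0.002349
  f'(0.683307) = 2.400725
  x_3 = 0.683307 - 0.002349/2.400725 = 0.682329
Iteration 4:
  f(0.682329) = 0.000002
  f'(0.682329) = 2.396717
  x_4 = 0.682329 - 0.000002/2.396717 = 0.682328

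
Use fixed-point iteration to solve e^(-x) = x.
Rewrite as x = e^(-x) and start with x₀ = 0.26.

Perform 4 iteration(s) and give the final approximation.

Equation: e^(-x) = x
Fixed-point form: x = e^(-x)
x₀ = 0.26

x_1 = g(0.260000) = 0.771052
x_2 = g(0.771052) = 0.462526
x_3 = g(0.462526) = 0.629691
x_4 = g(0.629691) = 0.532757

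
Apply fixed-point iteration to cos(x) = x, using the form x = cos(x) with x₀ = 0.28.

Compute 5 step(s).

Equation: cos(x) = x
Fixed-point form: x = cos(x)
x₀ = 0.28

x_1 = g(0.280000) = 0.961055
x_2 = g(0.961055) = 0.572655
x_3 = g(0.572655) = 0.840465
x_4 = g(0.840465) = 0.667116
x_5 = g(0.667116) = 0.785609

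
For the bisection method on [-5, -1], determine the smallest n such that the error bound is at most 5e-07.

We need (b-a)/2^n ≤ 5e-07
(-1 - (-5))/2^n ≤ 5e-07
4/2^n ≤ 5e-07
2^n ≥ 8000000
n ≥ log₂(8000000) = 22.93
n ≥ 23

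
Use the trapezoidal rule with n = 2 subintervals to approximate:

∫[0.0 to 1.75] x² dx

f(x) = x²
a = 0.0, b = 1.75, n = 2
h = (b - a)/n = 0.875000

Trapezoidal rule: (h/2)[f(x₀) + 2f(x₁) + 2f(x₂) + ... + f(xₙ)]

x_0 = 0.0000, f(x_0) = 0.000000, coefficient = 1
x_1 = 0.8750, f(x_1) = 0.765625, coefficient = 2
x_2 = 1.7500, f(x_2) = 3.062500, coefficient = 1

I ≈ (0.875000/2) × 4.593750 = 2.009766
Exact value: 1.786458
Error: 0.223307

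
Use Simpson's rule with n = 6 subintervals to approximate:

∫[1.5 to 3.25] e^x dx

f(x) = e^x
a = 1.5, b = 3.25, n = 6
h = (b - a)/n = 0.291667

Simpson's rule: (h/3)[f(x₀) + 4f(x₁) + 2f(x₂) + ... + f(xₙ)]

x_0 = 1.5000, f(x_0) = 4.481689, coefficient = 1
x_1 = 1.7917, f(x_1) = 5.999443, coefficient = 4
x_2 = 2.0833, f(x_2) = 8.031195, coefficient = 2
x_3 = 2.3750, f(x_3) = 10.751013, coefficient = 4
x_4 = 2.6667, f(x_4) = 14.391916, coefficient = 2
x_5 = 2.9583, f(x_5) = 19.265835, coefficient = 4
x_6 = 3.2500, f(x_6) = 25.790340, coefficient = 1

I ≈ (0.291667/3) × 219.183418 = 21.309499
Exact value: 21.308651
Error: 0.000848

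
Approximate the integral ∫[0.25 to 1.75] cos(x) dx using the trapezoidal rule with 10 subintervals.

f(x) = cos(x)
a = 0.25, b = 1.75, n = 10
h = (b - a)/n = 0.150000

Trapezoidal rule: (h/2)[f(x₀) + 2f(x₁) + 2f(x₂) + ... + f(xₙ)]

x_0 = 0.2500, f(x_0) = 0.968912, coefficient = 1
x_1 = 0.4000, f(x_1) = 0.921061, coefficient = 2
x_2 = 0.5500, f(x_2) = 0.852525, coefficient = 2
x_3 = 0.7000, f(x_3) = 0.764842, coefficient = 2
x_4 = 0.8500, f(x_4) = 0.659983, coefficient = 2
x_5 = 1.0000, f(x_5) = 0.540302, coefficient = 2
x_6 = 1.1500, f(x_6) = 0.408487, coefficient = 2
x_7 = 1.3000, f(x_7) = 0.267499, coefficient = 2
x_8 = 1.4500, f(x_8) = 0.120503, coefficient = 2
x_9 = 1.6000, f(x_9) = -0.029200, coefficient = 2
x_10 = 1.7500, f(x_10) = -0.178246, coefficient = 1

I ≈ (0.150000/2) × 9.802672 = 0.735200
Exact value: 0.736582
Error: 0.001382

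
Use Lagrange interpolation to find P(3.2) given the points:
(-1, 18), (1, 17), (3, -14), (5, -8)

Lagrange interpolation formula:
P(x) = Σ yᵢ × Lᵢ(x)
where Lᵢ(x) = Π_{j≠i} (x - xⱼ)/(xᵢ - xⱼ)

L_0(3.2) = (3.2 - 1)/(-1 - 1) × (3.2 - 3)/(-1 - 3) × (3.2 - 5)/(-1 - 5) = 0.016500
L_1(3.2) = (3.2 - (-1))/(1 - (-1)) × (3.2 - 3)/(1 - 3) × (3.2 - 5)/(1 - 5) = -0.094500
L_2(3.2) = (3.2 - (-1))/(3 - (-1)) × (3.2 - 1)/(3 - 1) × (3.2 - 5)/(3 - 5) = 1.039500
L_3(3.2) = (3.2 - (-1))/(5 - (-1)) × (3.2 - 1)/(5 - 1) × (3.2 - 3)/(5 - 3) = 0.038500

P(3.2) = 18×L_0(3.2) + 17×L_1(3.2) + (-14)×L_2(3.2) + (-8)×L_3(3.2)
P(3.2) = -16.170500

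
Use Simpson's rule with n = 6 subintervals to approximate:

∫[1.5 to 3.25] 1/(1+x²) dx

f(x) = 1/(1+x²)
a = 1.5, b = 3.25, n = 6
h = (b - a)/n = 0.291667

Simpson's rule: (h/3)[f(x₀) + 4f(x₁) + 2f(x₂) + ... + f(xₙ)]

x_0 = 1.5000, f(x_0) = 0.307692, coefficient = 1
x_1 = 1.7917, f(x_1) = 0.237526, coefficient = 4
x_2 = 2.0833, f(x_2) = 0.187256, coefficient = 2
x_3 = 2.3750, f(x_3) = 0.150588, coefficient = 4
x_4 = 2.6667, f(x_4) = 0.123288, coefficient = 2
x_5 = 2.9583, f(x_5) = 0.102546, coefficient = 4
x_6 = 3.2500, f(x_6) = 0.086486, coefficient = 1

I ≈ (0.291667/3) × 2.977906 = 0.289519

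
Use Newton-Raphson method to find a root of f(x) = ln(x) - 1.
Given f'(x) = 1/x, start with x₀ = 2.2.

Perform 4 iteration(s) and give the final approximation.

f(x) = ln(x) - 1
f'(x) = 1/x
x₀ = 2.2

Newton-Raphson formula: x_{n+1} = x_n - f(x_n)/f'(x_n)

Iteration 1:
  f(2.200000) = -0.211543
  f'(2.200000) = 0.454545
  x_1 = 2.200000 - (-0.211543)/0.454545 = 2.665394
Iteration 2:
  f(2.665394) = -0.019648
  f'(2.665394) = 0.375179
  x_2 = 2.665394 - (-0.019648)/0.375179 = 2.717764
Iteration 3:
  f(2.717764) = -0.000191
  f'(2.717764) = 0.367950
  x_3 = 2.717764 - (-0.000191)/0.367950 = 2.718282
Iteration 4:
  f(2.718282) = 0.000000
  f'(2.718282) = 0.367879
  x_4 = 2.718282 - 0.000000/0.367879 = 2.718282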